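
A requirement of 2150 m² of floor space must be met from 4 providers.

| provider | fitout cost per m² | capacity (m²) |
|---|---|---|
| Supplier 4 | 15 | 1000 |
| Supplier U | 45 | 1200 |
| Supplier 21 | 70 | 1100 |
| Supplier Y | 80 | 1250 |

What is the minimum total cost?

66750

Use providers in increasing cost order.
Take 1000 from Supplier 4 at 15 ; need 1150 more.
Take 1150 from Supplier U at 45 to finish.
Supplier 21, Supplier Y: unused.
Cost = 1000×15 + 1150×45 = 66750.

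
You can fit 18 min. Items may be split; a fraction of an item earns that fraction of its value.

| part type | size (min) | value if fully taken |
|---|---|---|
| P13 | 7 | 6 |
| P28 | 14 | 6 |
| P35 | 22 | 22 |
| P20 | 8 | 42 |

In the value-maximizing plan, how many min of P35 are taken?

10

Rank by value-to-size ratio: P20 42/8≈5.25, P35 22/22≈1, P13 6/7≈0.857, P28 6/14≈0.429.
P20: take in full, 8 min for value 42 ; 10 left.
10 min left: a 10/22 share of P35 gives 22×10/22 = 10.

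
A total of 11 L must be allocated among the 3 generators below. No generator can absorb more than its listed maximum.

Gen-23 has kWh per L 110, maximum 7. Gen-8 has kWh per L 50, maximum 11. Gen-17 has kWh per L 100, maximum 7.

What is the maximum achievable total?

1170

Highest kWh per L first: Gen-23 110 > Gen-17 100 > Gen-8 50.
Gen-23: +7 to 7 (cap) ; 4 left.
Gen-17 has room for 7 but only 4 remain, so it gets 4.
Total = 110×7 + 100×4 = 1170.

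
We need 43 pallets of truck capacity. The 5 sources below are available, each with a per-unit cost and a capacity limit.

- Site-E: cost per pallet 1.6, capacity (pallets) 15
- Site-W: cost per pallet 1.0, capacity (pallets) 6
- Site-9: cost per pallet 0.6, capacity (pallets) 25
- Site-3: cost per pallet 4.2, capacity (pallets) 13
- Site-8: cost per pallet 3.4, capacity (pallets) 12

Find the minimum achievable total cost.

Cheapest first:
Site-9 (0.6): use full 25 — 18 pallets to go.
Take 6 from Site-W at 1.0 — need 12 more.
Site-E (1.6): take the remaining 12 — done.
Site-8, Site-3: unused.
Cost = 25×0.6 + 6×1.0 + 12×1.6 = 40.2.

40.2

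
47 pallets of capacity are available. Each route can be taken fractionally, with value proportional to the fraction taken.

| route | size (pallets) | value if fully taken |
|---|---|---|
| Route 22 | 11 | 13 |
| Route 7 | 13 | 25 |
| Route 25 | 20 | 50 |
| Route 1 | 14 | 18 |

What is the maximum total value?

Sort by value density: Route 25 50/20≈2.5, Route 7 25/13≈1.92, Route 1 18/14≈1.29, Route 22 13/11≈1.18.
Route 25: take in full, 20 pallets for value 50 ; 27 left.
Take all of Route 7 (13 pallets, value 25) ; 14 pallets left.
Route 1: take in full, 14 pallets for value 18 ; 0 left.
Total value = 93.

93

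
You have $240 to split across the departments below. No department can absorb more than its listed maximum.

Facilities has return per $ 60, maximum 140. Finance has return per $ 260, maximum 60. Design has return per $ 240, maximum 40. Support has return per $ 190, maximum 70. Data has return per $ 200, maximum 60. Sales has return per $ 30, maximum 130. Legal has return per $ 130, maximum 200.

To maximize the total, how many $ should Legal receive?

10

Rank by return per $: Finance 260 > Design 240 > Data 200 > Support 190 > Legal 130 > Facilities 60 > Sales 30.
Finance takes 60 to reach its cap of 60 — 180 left.
Give Design 40 to hit its cap of 40 — 140 left.
Data: +60 to 60 (cap) — 80 left.
Support: +70 to 70 (cap) — 10 left.
Legal: +10 (room for 200) → 10. Pool exhausted.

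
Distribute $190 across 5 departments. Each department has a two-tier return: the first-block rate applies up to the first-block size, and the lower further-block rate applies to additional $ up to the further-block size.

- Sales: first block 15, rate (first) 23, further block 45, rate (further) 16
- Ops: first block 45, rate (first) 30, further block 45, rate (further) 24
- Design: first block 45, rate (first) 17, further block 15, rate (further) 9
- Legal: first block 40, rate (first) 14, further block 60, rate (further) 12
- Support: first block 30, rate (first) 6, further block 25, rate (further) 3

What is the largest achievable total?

4180

Treat each block as its own option and order by rate: Ops/first 30 > Ops/second 24 > Sales/first 23 > Design/first 17 > Sales/second 16 > Legal/first 14 > Legal/second 12 > Design/second 9 > Support/first 6 > Support/second 3.
Ops first at 30: fill all 45 — 145 left.
Ops second at 24: fill all 45 — 100 left.
Fill Sales first block (15 at 23) — 85 left.
Design/first (17): +45 — 40 left.
40 remain; put them into Sales second at 16.
Total = 30×45 + 24×45 + 23×15 + 17×45 + 16×40 = 4180.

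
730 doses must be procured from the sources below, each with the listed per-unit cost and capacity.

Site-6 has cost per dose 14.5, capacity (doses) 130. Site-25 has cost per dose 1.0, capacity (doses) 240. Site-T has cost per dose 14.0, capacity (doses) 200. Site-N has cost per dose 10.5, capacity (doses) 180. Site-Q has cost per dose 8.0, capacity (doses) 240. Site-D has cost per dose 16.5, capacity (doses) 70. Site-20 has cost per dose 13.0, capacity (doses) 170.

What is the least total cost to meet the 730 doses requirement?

4960

Use sources in increasing cost order.
Site-25 (1.0): use full 240 → 490 doses to go.
Site-Q at 8.0: take all 240 doses → 250 still needed.
Site-N (10.5): use full 180 → 70 doses to go.
Site-20 at 13.0: take 70 of its 170 → requirement met.
Site-T, Site-6, Site-D: unused.
Cost = 240×1.0 + 240×8.0 + 180×10.5 + 70×13.0 = 4960.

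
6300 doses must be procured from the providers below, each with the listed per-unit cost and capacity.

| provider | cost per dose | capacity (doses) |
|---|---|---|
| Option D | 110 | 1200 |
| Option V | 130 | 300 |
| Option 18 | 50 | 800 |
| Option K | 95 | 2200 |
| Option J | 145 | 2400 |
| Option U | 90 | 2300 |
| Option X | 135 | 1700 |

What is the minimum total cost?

566000

Cheapest first:
Option 18 at 50: take all 800 doses — 5500 still needed.
Option U (90): use full 2300 — 3200 doses to go.
Option K (95): use full 2200 — 1000 doses to go.
Option D (110): take the remaining 1000 — done.
Option V, Option X, Option J: unused.
Cost = 800×50 + 2300×90 + 2200×95 + 1000×110 = 566000.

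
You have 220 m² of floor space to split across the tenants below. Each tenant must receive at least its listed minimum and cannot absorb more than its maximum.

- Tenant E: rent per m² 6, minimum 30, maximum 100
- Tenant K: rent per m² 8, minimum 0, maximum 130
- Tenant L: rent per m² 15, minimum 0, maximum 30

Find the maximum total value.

1850

Meeting every minimum uses 30+0+0 = 30 m², leaving 190.
Highest rent per m² first: Tenant L 15 > Tenant K 8 > Tenant E 6.
Give Tenant L 30 more to hit its cap of 30 → 160 left.
Give Tenant K 130 more to hit its cap of 130 → 30 left.
Only 30 left; Tenant E takes them to reach 60.
Total = 6×60 + 8×130 + 15×30 = 1850.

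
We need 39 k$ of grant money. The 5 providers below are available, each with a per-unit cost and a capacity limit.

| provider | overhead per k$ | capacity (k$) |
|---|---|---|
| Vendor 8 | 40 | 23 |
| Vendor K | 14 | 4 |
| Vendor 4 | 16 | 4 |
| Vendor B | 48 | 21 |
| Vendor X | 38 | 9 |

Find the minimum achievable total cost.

Use providers in increasing cost order.
Vendor K (14): use full 4 — 35 k$ to go.
Take 4 from Vendor 4 at 16 — need 31 more.
Take 9 from Vendor X at 38 — need 22 more.
Vendor 8 at 40: take 22 of its 23 — requirement met.
Vendor B: unused.
Cost = 4×14 + 4×16 + 9×38 + 22×40 = 1342.

1342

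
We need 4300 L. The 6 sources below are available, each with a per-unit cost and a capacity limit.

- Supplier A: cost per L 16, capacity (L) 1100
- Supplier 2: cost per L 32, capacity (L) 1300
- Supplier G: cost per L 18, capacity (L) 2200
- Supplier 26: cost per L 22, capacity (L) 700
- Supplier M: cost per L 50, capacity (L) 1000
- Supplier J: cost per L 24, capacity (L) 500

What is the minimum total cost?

79800

Use sources in increasing cost order.
Supplier A (16): use full 1100 → 3200 L to go.
Supplier G (18): use full 2200 → 1000 L to go.
Supplier 26 (22): use full 700 → 300 L to go.
Supplier J (24): take the remaining 300 → done.
Supplier 2, Supplier M: unused.
Cost = 1100×16 + 2200×18 + 700×22 + 300×24 = 79800.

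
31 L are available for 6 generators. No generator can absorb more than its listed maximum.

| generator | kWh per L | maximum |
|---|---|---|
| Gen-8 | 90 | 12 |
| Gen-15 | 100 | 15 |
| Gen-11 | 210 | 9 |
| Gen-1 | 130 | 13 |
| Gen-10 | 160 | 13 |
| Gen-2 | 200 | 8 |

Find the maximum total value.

5700

Order the generators by kWh per L: Gen-11 210 > Gen-2 200 > Gen-10 160 > Gen-1 130 > Gen-15 100 > Gen-8 90.
Gen-11 takes 9 to reach its cap of 9 ; 22 left.
Gen-2 takes 8 to reach its cap of 8 ; 14 left.
Give Gen-10 13 to hit its cap of 13 ; 1 left.
Only 1 left; Gen-1 takes them to reach 1.
Total = 210×9 + 130×1 + 160×13 + 200×8 = 5700.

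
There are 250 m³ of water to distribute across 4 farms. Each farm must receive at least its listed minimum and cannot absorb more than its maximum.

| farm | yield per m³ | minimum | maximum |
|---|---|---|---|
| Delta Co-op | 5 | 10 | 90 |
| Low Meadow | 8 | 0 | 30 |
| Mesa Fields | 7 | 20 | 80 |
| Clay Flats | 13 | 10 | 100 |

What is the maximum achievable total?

Meeting every minimum uses 10+0+20+10 = 40 m³, leaving 210.
Order the farms by yield per m³: Clay Flats 13 > Low Meadow 8 > Mesa Fields 7 > Delta Co-op 5.
Clay Flats: +90 to 100 (cap) ; 120 left.
Low Meadow takes 30 more to reach its cap of 30 ; 90 left.
Mesa Fields: +60 to 80 (cap) ; 30 left.
Only 30 left; Delta Co-op takes them to reach 40.
Total = 5×40 + 8×30 + 7×80 + 13×100 = 2300.

2300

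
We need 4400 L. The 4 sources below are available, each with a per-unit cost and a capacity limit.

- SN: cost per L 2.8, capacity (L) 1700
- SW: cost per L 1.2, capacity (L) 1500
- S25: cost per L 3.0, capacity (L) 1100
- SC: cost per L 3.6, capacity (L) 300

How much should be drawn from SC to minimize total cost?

100

Fill from the cheapest source first.
SW (1.2): use full 1500 → 2900 L to go.
SN (2.8): use full 1700 → 1200 L to go.
Take 1100 from S25 at 3.0 → need 100 more.
Take 100 from SC at 3.6 to finish.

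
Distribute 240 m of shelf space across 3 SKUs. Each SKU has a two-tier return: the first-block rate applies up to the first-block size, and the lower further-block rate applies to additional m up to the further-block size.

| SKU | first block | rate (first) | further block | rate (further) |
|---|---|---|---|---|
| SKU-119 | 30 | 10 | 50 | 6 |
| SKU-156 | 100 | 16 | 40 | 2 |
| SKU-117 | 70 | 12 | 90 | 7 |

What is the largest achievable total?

Rank every tier by rate: SKU-156/tier1 16 > SKU-117/tier1 12 > SKU-119/tier1 10 > SKU-117/tier2 7 > SKU-119/tier2 6 > SKU-156/tier2 2.
SKU-156/tier1 (16): +100 → 140 left.
Fill SKU-117 tier1 block (70 at 12) → 70 left.
SKU-119/tier1 (10): +30 → 40 left.
SKU-117/tier2: +40 of 90 at 7; pool empty.
Total = 16×100 + 12×70 + 10×30 + 7×40 = 3020.

3020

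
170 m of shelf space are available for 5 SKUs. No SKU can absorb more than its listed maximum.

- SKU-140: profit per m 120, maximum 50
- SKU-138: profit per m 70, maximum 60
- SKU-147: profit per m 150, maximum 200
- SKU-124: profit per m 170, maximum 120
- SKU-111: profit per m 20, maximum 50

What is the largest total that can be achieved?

Highest profit per m first: SKU-124 170 > SKU-147 150 > SKU-140 120 > SKU-138 70 > SKU-111 20.
SKU-124: +120 to 120 (cap) → 50 left.
Only 50 left; SKU-147 takes them to reach 50.
Total = 150×50 + 170×120 = 27900.

27900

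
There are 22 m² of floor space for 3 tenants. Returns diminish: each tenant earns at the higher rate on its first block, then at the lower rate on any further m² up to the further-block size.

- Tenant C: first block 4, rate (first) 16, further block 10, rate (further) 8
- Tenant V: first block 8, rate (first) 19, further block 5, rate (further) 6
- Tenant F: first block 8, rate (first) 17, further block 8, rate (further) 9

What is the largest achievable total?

Order all 6 blocks by rate: Tenant V/tier1 19 > Tenant F/tier1 17 > Tenant C/tier1 16 > Tenant F/tier2 9 > Tenant C/tier2 8 > Tenant V/tier2 6.
Tenant V/tier1 (19): +8 — 14 left.
Tenant F tier1 at 17: fill all 8 — 6 left.
Tenant C/tier1 (16): +4 — 2 left.
Tenant F/tier2: +2 of 8 at 9; pool empty.
Total = 19×8 + 17×8 + 16×4 + 9×2 = 370.

370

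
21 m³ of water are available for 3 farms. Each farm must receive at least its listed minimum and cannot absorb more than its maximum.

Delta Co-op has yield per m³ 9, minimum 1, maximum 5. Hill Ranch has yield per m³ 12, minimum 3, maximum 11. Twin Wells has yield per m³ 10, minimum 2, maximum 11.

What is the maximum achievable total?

Meeting every minimum uses 1+3+2 = 6 m³, leaving 15.
Highest yield per m³ first: Hill Ranch 12 > Twin Wells 10 > Delta Co-op 9.
Hill Ranch: +8 to 11 (cap) → 7 left.
Twin Wells: +7 (room for 9) → 9. Pool exhausted.
Total = 9×1 + 12×11 + 10×9 = 231.

231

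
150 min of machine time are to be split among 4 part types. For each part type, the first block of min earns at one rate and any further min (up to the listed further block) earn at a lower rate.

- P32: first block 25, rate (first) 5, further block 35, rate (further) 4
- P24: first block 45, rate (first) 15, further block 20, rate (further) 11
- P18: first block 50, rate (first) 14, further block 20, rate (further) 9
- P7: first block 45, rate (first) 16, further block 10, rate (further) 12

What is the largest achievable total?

2215

Order all 8 blocks by rate: P7/T1 16 > P24/T1 15 > P18/T1 14 > P7/T2 12 > P24/T2 11 > P18/T2 9 > P32/T1 5 > P32/T2 4.
Fill P7 T1 block (45 at 16) ; 105 left.
P24 T1 at 15: fill all 45 ; 60 left.
Fill P18 T1 block (50 at 14) ; 10 left.
Fill P7 T2 block (10 at 12) ; 0 left.
Total = 16×45 + 15×45 + 14×50 + 12×10 = 2215.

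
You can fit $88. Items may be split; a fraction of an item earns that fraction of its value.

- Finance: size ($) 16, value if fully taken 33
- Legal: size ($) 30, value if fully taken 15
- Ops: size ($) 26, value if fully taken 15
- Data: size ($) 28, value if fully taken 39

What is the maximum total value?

96

Sort by value density: Finance 33/16≈2.06, Data 39/28≈1.39, Ops 15/26≈0.577, Legal 15/30≈0.5.
All 16 $ of Finance fit (value 33) — 72 remain.
Data: take in full, 28 $ for value 39 — 44 left.
Ops: take in full, 26 $ for value 15 — 18 left.
18 $ left: a 18/30 share of Legal gives 15×18/30 = 9.
Total value = 96.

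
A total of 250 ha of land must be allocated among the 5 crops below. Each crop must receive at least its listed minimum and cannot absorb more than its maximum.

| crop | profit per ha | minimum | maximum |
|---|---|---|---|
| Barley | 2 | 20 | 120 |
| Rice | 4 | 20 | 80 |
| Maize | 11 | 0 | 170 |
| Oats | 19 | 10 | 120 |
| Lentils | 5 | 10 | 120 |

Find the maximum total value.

Meeting every minimum uses 20+20+0+10+10 = 60 ha, leaving 190.
Order the crops by profit per ha: Oats 19 > Maize 11 > Lentils 5 > Rice 4 > Barley 2.
Oats takes 110 more to reach its cap of 120 ; 80 left.
Maize: +80 (room for 170) → 80. Pool exhausted.
Total = 2×20 + 4×20 + 11×80 + 19×120 + 5×10 = 3330.

3330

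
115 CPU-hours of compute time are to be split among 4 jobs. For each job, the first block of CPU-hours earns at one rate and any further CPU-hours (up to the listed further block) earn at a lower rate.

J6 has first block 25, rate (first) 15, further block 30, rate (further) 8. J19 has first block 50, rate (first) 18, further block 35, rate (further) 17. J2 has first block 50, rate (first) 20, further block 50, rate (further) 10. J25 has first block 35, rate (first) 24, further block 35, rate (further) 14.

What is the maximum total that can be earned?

Order all 8 blocks by rate: J25/tier1 24 > J2/tier1 20 > J19/tier1 18 > J19/tier2 17 > J6/tier1 15 > J25/tier2 14 > J2/tier2 10 > J6/tier2 8.
J25 tier1 at 24: fill all 35 — 80 left.
Fill J2 tier1 block (50 at 20) — 30 left.
J19/tier1: +30 of 50 at 18; pool empty.
Total = 24×35 + 20×50 + 18×30 = 2380.

2380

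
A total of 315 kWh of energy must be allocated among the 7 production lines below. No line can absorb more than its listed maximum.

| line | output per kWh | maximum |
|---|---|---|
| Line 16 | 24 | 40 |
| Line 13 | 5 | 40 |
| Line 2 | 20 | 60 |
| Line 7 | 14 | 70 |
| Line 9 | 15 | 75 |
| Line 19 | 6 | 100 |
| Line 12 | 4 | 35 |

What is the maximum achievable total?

4685

Highest output per kWh first: Line 16 24 > Line 2 20 > Line 9 15 > Line 7 14 > Line 19 6 > Line 13 5 > Line 12 4.
Line 16: +40 to 40 (cap) → 275 left.
Line 2: +60 to 60 (cap) → 215 left.
Line 9: +75 to 75 (cap) → 140 left.
Give Line 7 70 to hit its cap of 70 → 70 left.
Line 19 has room for 100 but only 70 remain, so it gets 70.
Total = 24×40 + 20×60 + 14×70 + 15×75 + 6×70 = 4685.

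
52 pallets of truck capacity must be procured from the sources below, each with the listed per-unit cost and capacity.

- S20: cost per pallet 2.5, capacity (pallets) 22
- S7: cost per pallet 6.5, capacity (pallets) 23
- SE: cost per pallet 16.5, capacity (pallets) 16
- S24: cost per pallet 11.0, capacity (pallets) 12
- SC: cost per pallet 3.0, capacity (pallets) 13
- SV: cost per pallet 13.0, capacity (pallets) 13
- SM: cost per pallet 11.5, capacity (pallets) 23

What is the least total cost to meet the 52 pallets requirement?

204.5

Cheapest first:
S20 (2.5): use full 22 → 30 pallets to go.
SC (3.0): use full 13 → 17 pallets to go.
S7 at 6.5: take 17 of its 23 → requirement met.
S24, SM, SV, SE: unused.
Cost = 22×2.5 + 13×3.0 + 17×6.5 = 204.5.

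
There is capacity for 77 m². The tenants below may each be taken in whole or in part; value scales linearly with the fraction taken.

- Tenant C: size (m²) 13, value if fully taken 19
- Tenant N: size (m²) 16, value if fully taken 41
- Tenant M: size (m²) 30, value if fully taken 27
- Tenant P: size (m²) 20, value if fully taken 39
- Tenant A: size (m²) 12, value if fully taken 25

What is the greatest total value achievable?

Sort by value density: Tenant N 41/16≈2.56, Tenant A 25/12≈2.08, Tenant P 39/20≈1.95, Tenant C 19/13≈1.46, Tenant M 27/30≈0.9.
Tenant N: take in full, 16 m² for value 41 → 61 left.
All 12 m² of Tenant A fit (value 25) → 49 remain.
All 20 m² of Tenant P fit (value 39) → 29 remain.
Take all of Tenant C (13 m², value 19) → 16 m² left.
Fill the last 16 m² with part of Tenant M: 16/30 of it earns 14.4.
Total value = 138.4.

138.4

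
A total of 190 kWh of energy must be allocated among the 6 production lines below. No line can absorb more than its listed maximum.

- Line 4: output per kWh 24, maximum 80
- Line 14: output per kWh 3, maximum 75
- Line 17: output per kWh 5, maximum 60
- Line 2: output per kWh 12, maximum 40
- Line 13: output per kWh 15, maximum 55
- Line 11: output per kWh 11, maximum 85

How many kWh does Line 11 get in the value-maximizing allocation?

15

Rank by output per kWh: Line 4 24 > Line 13 15 > Line 2 12 > Line 11 11 > Line 17 5 > Line 14 3.
Line 4: +80 to 80 (cap) ; 110 left.
Give Line 13 55 to hit its cap of 55 ; 55 left.
Line 2 takes 40 to reach its cap of 40 ; 15 left.
Line 11 has room for 85 but only 15 remain, so it gets 15.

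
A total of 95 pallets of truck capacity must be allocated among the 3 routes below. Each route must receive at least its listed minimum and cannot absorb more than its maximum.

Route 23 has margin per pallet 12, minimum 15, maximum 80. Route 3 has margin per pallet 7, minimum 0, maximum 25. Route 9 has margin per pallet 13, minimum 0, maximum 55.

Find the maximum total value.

Meeting every minimum uses 15+0+0 = 15 pallets, leaving 80.
Order the routes by margin per pallet: Route 9 13 > Route 23 12 > Route 3 7.
Give Route 9 55 more to hit its cap of 55 — 25 left.
Route 23: +25 (room for 65) → 40. Pool exhausted.
Total = 12×40 + 13×55 = 1195.

1195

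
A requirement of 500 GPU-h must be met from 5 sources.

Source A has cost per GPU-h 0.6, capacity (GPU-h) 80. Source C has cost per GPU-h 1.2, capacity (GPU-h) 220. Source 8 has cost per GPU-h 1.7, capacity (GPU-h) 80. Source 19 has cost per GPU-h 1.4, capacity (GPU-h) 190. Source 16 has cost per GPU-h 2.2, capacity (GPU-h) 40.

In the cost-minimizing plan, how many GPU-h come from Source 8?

10

Use sources in increasing cost order.
Source A at 0.6: take all 80 GPU-h → 420 still needed.
Source C at 1.2: take all 220 GPU-h → 200 still needed.
Source 19 (1.4): use full 190 → 10 GPU-h to go.
Source 8 (1.7): take the remaining 10 → done.
Source 16: unused.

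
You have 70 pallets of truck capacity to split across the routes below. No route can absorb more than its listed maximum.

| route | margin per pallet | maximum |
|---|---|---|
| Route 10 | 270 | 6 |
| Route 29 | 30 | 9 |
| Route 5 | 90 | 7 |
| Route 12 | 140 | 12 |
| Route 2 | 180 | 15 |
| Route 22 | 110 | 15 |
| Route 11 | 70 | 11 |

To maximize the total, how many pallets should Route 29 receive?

Order the routes by margin per pallet: Route 10 270 > Route 2 180 > Route 12 140 > Route 22 110 > Route 5 90 > Route 11 70 > Route 29 30.
Give Route 10 6 to hit its cap of 6 — 64 left.
Route 2 takes 15 to reach its cap of 15 — 49 left.
Route 12: +12 to 12 (cap) — 37 left.
Route 22: +15 to 15 (cap) — 22 left.
Route 5: +7 to 7 (cap) — 15 left.
Route 11: +11 to 11 (cap) — 4 left.
Route 29 has room for 9 but only 4 remain, so it gets 4.

4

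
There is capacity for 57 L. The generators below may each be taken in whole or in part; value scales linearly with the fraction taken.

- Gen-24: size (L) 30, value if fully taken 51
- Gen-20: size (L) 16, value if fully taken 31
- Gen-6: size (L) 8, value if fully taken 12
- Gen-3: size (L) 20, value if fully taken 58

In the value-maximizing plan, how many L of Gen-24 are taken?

21

Sort by value density: Gen-3 58/20≈2.9, Gen-20 31/16≈1.94, Gen-24 51/30≈1.7, Gen-6 12/8≈1.5.
Take all of Gen-3 (20 L, value 58) → 37 L left.
Gen-20: take in full, 16 L for value 31 → 21 left.
21 L left: a 21/30 share of Gen-24 gives 51×21/30 = 35.7.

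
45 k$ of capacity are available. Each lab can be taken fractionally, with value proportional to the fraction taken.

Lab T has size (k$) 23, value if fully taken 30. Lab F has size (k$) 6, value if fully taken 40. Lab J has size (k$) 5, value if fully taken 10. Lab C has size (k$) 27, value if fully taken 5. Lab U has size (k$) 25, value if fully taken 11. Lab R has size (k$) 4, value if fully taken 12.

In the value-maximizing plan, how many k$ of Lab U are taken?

Sort by value density: Lab F 40/6≈6.67, Lab R 12/4≈3, Lab J 10/5≈2, Lab T 30/23≈1.3, Lab U 11/25≈0.44, Lab C 5/27≈0.185.
Take all of Lab F (6 k$, value 40) ; 39 k$ left.
Take all of Lab R (4 k$, value 12) ; 35 k$ left.
Lab J: take in full, 5 k$ for value 10 ; 30 left.
Take all of Lab T (23 k$, value 30) ; 7 k$ left.
Only 7 k$ remain; take 7/25 of Lab U for value 11×7/25 = 3.08.

7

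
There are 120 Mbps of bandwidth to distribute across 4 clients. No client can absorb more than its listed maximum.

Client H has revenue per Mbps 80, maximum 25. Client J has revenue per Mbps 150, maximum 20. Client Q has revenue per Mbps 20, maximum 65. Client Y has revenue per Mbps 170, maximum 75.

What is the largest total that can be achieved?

Order the clients by revenue per Mbps: Client Y 170 > Client J 150 > Client H 80 > Client Q 20.
Give Client Y 75 to hit its cap of 75 → 45 left.
Client J: +20 to 20 (cap) → 25 left.
Client H: +25 to 25 (cap) → 0 left.
Total = 80×25 + 150×20 + 170×75 = 17750.

17750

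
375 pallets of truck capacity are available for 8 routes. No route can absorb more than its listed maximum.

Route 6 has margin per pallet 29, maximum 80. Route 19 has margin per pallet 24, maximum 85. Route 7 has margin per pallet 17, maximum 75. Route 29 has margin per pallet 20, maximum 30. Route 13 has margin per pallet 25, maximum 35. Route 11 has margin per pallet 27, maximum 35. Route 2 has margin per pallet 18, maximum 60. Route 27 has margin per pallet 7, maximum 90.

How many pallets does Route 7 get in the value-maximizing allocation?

50

Order the routes by margin per pallet: Route 6 29 > Route 11 27 > Route 13 25 > Route 19 24 > Route 29 20 > Route 2 18 > Route 7 17 > Route 27 7.
Route 6: +80 to 80 (cap) ; 295 left.
Route 11 takes 35 to reach its cap of 35 ; 260 left.
Route 13 takes 35 to reach its cap of 35 ; 225 left.
Give Route 19 85 to hit its cap of 85 ; 140 left.
Route 29: +30 to 30 (cap) ; 110 left.
Route 2: +60 to 60 (cap) ; 50 left.
Route 7 has room for 75 but only 50 remain, so it gets 50.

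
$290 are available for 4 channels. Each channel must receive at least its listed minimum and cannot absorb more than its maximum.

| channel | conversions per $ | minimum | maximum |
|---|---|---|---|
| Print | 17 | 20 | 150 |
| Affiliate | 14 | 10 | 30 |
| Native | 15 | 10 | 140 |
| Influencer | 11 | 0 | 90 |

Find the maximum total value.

4640

Meeting every minimum uses 20+10+10+0 = 40 $, leaving 250.
Highest conversions per $ first: Print 17 > Native 15 > Affiliate 14 > Influencer 11.
Give Print 130 more to hit its cap of 150 → 120 left.
Native has room for 130 more but only 120 remain, so it gets 130.
Total = 17×150 + 14×10 + 15×130 = 4640.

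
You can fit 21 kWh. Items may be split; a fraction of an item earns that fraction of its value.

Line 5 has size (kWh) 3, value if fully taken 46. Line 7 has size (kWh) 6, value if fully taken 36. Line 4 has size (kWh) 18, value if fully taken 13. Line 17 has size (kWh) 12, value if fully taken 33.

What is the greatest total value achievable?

Sort by value density: Line 5 46/3≈15.3, Line 7 36/6≈6, Line 17 33/12≈2.75, Line 4 13/18≈0.722.
All 3 kWh of Line 5 fit (value 46) — 18 remain.
Take all of Line 7 (6 kWh, value 36) — 12 kWh left.
All 12 kWh of Line 17 fit (value 33) — 0 remain.
Total value = 115.

115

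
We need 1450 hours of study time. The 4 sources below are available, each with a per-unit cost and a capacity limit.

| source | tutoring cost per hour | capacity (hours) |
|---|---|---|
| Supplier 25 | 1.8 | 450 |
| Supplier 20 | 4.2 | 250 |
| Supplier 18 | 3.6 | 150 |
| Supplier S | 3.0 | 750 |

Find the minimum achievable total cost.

4020

Cheapest first:
Supplier 25 at 1.8: take all 450 hours ; 1000 still needed.
Supplier S (3.0): use full 750 ; 250 hours to go.
Take 150 from Supplier 18 at 3.6 ; need 100 more.
Supplier 20 (4.2): take the remaining 100 ; done.
Cost = 450×1.8 + 750×3.0 + 150×3.6 + 100×4.2 = 4020.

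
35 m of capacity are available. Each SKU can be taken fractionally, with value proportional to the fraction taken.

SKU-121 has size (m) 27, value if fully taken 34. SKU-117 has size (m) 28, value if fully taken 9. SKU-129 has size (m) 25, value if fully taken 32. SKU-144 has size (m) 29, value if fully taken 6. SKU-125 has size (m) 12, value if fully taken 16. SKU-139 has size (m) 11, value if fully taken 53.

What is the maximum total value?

Best value per unit of size first: SKU-139 53/11≈4.82, SKU-125 16/12≈1.33, SKU-129 32/25≈1.28, SKU-121 34/27≈1.26, SKU-117 9/28≈0.321, SKU-144 6/29≈0.207.
SKU-139: take in full, 11 m for value 53 — 24 left.
SKU-125: take in full, 12 m for value 16 — 12 left.
Fill the last 12 m with part of SKU-129: 12/25 of it earns 15.36.
Total value = 84.36.

84.36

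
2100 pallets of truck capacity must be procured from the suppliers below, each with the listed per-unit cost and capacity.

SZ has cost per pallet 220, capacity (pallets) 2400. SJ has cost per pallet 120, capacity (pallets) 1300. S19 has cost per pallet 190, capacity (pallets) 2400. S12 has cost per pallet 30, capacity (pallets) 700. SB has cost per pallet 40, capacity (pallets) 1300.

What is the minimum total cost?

85000

Fill from the cheapest supplier first.
S12 at 30: take all 700 pallets — 1400 still needed.
SB at 40: take all 1300 pallets — 100 still needed.
Take 100 from SJ at 120 to finish.
S19, SZ: unused.
Cost = 700×30 + 1300×40 + 100×120 = 85000.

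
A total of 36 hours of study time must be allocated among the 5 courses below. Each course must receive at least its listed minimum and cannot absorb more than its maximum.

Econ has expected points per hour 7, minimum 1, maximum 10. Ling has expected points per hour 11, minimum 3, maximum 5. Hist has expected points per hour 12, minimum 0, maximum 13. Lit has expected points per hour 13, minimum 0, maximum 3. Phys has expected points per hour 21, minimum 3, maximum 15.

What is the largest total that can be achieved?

Meeting every minimum uses 1+3+0+0+3 = 7 hours, leaving 29.
Rank by expected points per hour: Phys 21 > Lit 13 > Hist 12 > Ling 11 > Econ 7.
Phys takes 12 more to reach its cap of 15 ; 17 left.
Lit takes 3 more to reach its cap of 3 ; 14 left.
Hist takes 13 more to reach its cap of 13 ; 1 left.
Ling: +1 (room for 2) → 4. Pool exhausted.
Total = 7×1 + 11×4 + 12×13 + 13×3 + 21×15 = 561.

561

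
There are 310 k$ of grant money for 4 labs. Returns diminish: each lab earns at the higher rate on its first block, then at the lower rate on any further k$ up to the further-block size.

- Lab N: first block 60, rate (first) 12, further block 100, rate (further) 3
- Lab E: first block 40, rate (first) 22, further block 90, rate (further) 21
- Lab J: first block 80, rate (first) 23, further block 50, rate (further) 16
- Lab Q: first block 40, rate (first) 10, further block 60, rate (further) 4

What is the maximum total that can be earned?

6010

Order all 8 blocks by rate: Lab J/first 23 > Lab E/first 22 > Lab E/second 21 > Lab J/second 16 > Lab N/first 12 > Lab Q/first 10 > Lab Q/second 4 > Lab N/second 3.
Lab J first at 23: fill all 80 — 230 left.
Fill Lab E first block (40 at 22) — 190 left.
Fill Lab E second block (90 at 21) — 100 left.
Lab J second at 16: fill all 50 — 50 left.
Lab N first at 12: only 50 left, fill 50.
Total = 23×80 + 22×40 + 21×90 + 16×50 + 12×50 = 6010.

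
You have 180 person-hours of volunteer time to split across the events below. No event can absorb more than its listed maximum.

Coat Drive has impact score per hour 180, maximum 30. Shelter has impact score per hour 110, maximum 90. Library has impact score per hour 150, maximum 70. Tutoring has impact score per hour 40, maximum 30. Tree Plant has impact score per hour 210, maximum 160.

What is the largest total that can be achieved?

Order the events by impact score per hour: Tree Plant 210 > Coat Drive 180 > Library 150 > Shelter 110 > Tutoring 40.
Give Tree Plant 160 to hit its cap of 160 → 20 left.
Only 20 left; Coat Drive takes them to reach 20.
Total = 180×20 + 210×160 = 37200.

37200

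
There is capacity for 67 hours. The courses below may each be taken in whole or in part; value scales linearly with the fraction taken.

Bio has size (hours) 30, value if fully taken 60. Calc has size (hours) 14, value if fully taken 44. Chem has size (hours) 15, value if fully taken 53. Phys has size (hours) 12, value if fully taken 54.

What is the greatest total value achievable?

Best value per unit of size first: Phys 54/12≈4.5, Chem 53/15≈3.53, Calc 44/14≈3.14, Bio 60/30≈2.
All 12 hours of Phys fit (value 54) → 55 remain.
All 15 hours of Chem fit (value 53) → 40 remain.
All 14 hours of Calc fit (value 44) → 26 remain.
26 hours left: a 26/30 share of Bio gives 60×26/30 = 52.
Total value = 203.

203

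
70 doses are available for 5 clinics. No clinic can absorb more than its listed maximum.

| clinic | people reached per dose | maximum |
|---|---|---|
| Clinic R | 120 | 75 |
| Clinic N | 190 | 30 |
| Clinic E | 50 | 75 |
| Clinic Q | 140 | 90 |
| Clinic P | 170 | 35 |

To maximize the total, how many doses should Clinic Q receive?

Order the clinics by people reached per dose: Clinic N 190 > Clinic P 170 > Clinic Q 140 > Clinic R 120 > Clinic E 50.
Clinic N: +30 to 30 (cap) → 40 left.
Give Clinic P 35 to hit its cap of 35 → 5 left.
Clinic Q has room for 90 but only 5 remain, so it gets 5.

5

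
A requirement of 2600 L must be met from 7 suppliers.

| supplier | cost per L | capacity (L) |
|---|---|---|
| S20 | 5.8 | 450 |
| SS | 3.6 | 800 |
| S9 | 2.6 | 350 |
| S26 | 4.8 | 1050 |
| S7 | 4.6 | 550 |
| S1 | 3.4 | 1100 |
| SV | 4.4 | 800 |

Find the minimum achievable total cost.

9070

Cheapest first:
S9 at 2.6: take all 350 L — 2250 still needed.
S1 at 3.4: take all 1100 L — 1150 still needed.
Take 800 from SS at 3.6 — need 350 more.
SV at 4.4: take 350 of its 800 — requirement met.
S7, S26, S20: unused.
Cost = 350×2.6 + 1100×3.4 + 800×3.6 + 350×4.4 = 9070.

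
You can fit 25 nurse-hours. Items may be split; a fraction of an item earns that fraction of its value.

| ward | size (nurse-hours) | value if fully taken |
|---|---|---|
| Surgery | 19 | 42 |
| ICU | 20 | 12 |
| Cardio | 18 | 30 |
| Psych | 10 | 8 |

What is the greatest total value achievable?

Rank by value-to-size ratio: Surgery 42/19≈2.21, Cardio 30/18≈1.67, Psych 8/10≈0.8, ICU 12/20≈0.6.
Surgery: take in full, 19 nurse-hours for value 42 ; 6 left.
Only 6 nurse-hours remain; take 6/18 of Cardio for value 30×6/18 = 10.
Total value = 52.

52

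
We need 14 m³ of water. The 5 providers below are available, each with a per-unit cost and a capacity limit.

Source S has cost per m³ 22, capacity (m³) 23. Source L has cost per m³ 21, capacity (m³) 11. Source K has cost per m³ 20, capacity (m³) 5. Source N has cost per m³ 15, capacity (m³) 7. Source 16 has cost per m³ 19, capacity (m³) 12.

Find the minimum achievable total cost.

Fill from the cheapest provider first.
Take 7 from Source N at 15 ; need 7 more.
Take 7 from Source 16 at 19 to finish.
Source K, Source L, Source S: unused.
Cost = 7×15 + 7×19 = 238.

238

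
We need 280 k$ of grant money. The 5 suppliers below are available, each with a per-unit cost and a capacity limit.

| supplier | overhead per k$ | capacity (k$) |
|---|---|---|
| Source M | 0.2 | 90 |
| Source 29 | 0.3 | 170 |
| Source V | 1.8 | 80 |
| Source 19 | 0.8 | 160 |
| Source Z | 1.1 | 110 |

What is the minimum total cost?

85

Fill from the cheapest supplier first.
Take 90 from Source M at 0.2 ; need 190 more.
Source 29 at 0.3: take all 170 k$ ; 20 still needed.
Source 19 (0.8): take the remaining 20 ; done.
Source Z, Source V: unused.
Cost = 90×0.2 + 170×0.3 + 20×0.8 = 85.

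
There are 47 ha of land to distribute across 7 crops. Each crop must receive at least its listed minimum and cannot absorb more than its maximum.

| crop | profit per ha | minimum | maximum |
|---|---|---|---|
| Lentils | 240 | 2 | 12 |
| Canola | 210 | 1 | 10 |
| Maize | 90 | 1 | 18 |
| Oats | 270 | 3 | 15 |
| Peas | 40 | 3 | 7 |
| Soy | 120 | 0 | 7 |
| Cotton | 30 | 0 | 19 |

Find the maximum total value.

Meeting every minimum uses 2+1+1+3+3+0+0 = 10 ha, leaving 37.
Rank by profit per ha: Oats 270 > Lentils 240 > Canola 210 > Soy 120 > Maize 90 > Peas 40 > Cotton 30.
Give Oats 12 more to hit its cap of 15 ; 25 left.
Lentils: +10 to 12 (cap) ; 15 left.
Canola: +9 to 10 (cap) ; 6 left.
Only 6 left; Soy takes them to reach 6.
Total = 240×12 + 210×10 + 90×1 + 270×15 + 40×3 + 120×6 = 9960.

9960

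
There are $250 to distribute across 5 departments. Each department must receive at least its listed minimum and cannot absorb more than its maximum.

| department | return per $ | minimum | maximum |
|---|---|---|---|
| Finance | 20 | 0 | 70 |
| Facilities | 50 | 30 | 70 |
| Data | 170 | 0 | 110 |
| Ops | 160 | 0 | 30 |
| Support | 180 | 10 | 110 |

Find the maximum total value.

40000

Meeting every minimum uses 0+30+0+0+10 = 40 $, leaving 210.
Order the departments by return per $: Support 180 > Data 170 > Ops 160 > Facilities 50 > Finance 20.
Support: +100 to 110 (cap) — 110 left.
Give Data 110 more to hit its cap of 110 — 0 left.
Total = 50×30 + 170×110 + 180×110 = 40000.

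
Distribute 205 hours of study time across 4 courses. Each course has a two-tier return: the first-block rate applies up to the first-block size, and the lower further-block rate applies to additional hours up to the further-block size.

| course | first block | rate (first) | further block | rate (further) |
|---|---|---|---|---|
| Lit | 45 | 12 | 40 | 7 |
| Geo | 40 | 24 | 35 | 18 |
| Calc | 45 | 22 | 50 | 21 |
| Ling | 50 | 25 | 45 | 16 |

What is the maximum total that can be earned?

4610

Treat each block as its own option and order by rate: Ling/T1 25 > Geo/T1 24 > Calc/T1 22 > Calc/T2 21 > Geo/T2 18 > Ling/T2 16 > Lit/T1 12 > Lit/T2 7.
Ling T1 at 25: fill all 50 → 155 left.
Fill Geo T1 block (40 at 24) → 115 left.
Calc T1 at 22: fill all 45 → 70 left.
Calc T2 at 21: fill all 50 → 20 left.
Geo/T2: +20 of 35 at 18; pool empty.
Total = 25×50 + 24×40 + 22×45 + 21×50 + 18×20 = 4610.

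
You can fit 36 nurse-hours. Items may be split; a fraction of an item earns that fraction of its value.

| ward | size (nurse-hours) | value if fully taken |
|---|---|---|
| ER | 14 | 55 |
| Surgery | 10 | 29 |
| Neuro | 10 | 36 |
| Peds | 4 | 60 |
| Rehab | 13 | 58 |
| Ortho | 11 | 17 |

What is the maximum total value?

191

Rank by value-to-size ratio: Peds 60/4≈15, Rehab 58/13≈4.46, ER 55/14≈3.93, Neuro 36/10≈3.6, Surgery 29/10≈2.9, Ortho 17/11≈1.55.
All 4 nurse-hours of Peds fit (value 60) → 32 remain.
Take all of Rehab (13 nurse-hours, value 58) → 19 nurse-hours left.
Take all of ER (14 nurse-hours, value 55) → 5 nurse-hours left.
Only 5 nurse-hours remain; take 5/10 of Neuro for value 36×5/10 = 18.
Total value = 191.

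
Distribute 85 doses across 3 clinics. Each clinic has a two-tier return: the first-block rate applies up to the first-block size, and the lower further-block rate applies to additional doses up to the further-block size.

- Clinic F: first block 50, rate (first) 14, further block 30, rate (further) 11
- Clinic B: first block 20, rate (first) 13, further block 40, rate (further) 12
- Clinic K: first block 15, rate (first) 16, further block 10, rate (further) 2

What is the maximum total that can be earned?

1200

Treat each block as its own option and order by rate: Clinic K/tier1 16 > Clinic F/tier1 14 > Clinic B/tier1 13 > Clinic B/tier2 12 > Clinic F/tier2 11 > Clinic K/tier2 2.
Fill Clinic K tier1 block (15 at 16) ; 70 left.
Fill Clinic F tier1 block (50 at 14) ; 20 left.
Clinic B/tier1 (13): +20 ; 0 left.
Total = 16×15 + 14×50 + 13×20 = 1200.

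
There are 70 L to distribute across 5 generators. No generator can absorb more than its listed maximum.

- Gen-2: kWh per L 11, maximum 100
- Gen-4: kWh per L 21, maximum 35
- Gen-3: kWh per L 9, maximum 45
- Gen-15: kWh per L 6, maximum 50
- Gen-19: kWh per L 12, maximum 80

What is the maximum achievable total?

Order the generators by kWh per L: Gen-4 21 > Gen-19 12 > Gen-2 11 > Gen-3 9 > Gen-15 6.
Gen-4 takes 35 to reach its cap of 35 ; 35 left.
Gen-19 has room for 80 but only 35 remain, so it gets 35.
Total = 21×35 + 12×35 = 1155.

1155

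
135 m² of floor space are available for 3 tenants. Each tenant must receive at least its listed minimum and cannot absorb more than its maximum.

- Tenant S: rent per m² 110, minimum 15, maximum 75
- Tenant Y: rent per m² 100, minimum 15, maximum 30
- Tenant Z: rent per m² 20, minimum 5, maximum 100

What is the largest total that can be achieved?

Meeting every minimum uses 15+15+5 = 35 m², leaving 100.
Highest rent per m² first: Tenant S 110 > Tenant Y 100 > Tenant Z 20.
Give Tenant S 60 more to hit its cap of 75 — 40 left.
Tenant Y takes 15 more to reach its cap of 30 — 25 left.
Tenant Z: +25 (room for 95) → 30. Pool exhausted.
Total = 110×75 + 100×30 + 20×30 = 11850.

11850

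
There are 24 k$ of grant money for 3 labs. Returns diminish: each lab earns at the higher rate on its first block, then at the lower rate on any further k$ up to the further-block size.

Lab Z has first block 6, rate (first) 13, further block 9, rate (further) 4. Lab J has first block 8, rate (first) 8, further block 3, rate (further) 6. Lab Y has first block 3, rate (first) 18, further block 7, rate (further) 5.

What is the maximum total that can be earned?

Order all 6 blocks by rate: Lab Y/first 18 > Lab Z/first 13 > Lab J/first 8 > Lab J/second 6 > Lab Y/second 5 > Lab Z/second 4.
Lab Y first at 18: fill all 3 — 21 left.
Fill Lab Z first block (6 at 13) — 15 left.
Fill Lab J first block (8 at 8) — 7 left.
Lab J/second (6): +3 — 4 left.
Lab Y/second: +4 of 7 at 5; pool empty.
Total = 18×3 + 13×6 + 8×8 + 6×3 + 5×4 = 234.

234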